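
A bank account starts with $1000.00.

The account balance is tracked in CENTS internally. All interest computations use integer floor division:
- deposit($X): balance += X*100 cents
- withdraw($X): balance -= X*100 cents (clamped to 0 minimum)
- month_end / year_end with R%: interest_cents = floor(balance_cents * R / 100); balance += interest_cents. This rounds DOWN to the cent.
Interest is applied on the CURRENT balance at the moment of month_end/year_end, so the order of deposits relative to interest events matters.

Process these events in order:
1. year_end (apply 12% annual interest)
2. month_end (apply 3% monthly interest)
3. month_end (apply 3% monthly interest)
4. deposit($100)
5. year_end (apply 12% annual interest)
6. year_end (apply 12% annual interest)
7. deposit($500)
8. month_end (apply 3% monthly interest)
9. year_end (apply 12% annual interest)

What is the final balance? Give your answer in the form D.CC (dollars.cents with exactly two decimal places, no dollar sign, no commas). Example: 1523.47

After 1 (year_end (apply 12% annual interest)): balance=$1120.00 total_interest=$120.00
After 2 (month_end (apply 3% monthly interest)): balance=$1153.60 total_interest=$153.60
After 3 (month_end (apply 3% monthly interest)): balance=$1188.20 total_interest=$188.20
After 4 (deposit($100)): balance=$1288.20 total_interest=$188.20
After 5 (year_end (apply 12% annual interest)): balance=$1442.78 total_interest=$342.78
After 6 (year_end (apply 12% annual interest)): balance=$1615.91 total_interest=$515.91
After 7 (deposit($500)): balance=$2115.91 total_interest=$515.91
After 8 (month_end (apply 3% monthly interest)): balance=$2179.38 total_interest=$579.38
After 9 (year_end (apply 12% annual interest)): balance=$2440.90 total_interest=$840.90

Answer: 2440.90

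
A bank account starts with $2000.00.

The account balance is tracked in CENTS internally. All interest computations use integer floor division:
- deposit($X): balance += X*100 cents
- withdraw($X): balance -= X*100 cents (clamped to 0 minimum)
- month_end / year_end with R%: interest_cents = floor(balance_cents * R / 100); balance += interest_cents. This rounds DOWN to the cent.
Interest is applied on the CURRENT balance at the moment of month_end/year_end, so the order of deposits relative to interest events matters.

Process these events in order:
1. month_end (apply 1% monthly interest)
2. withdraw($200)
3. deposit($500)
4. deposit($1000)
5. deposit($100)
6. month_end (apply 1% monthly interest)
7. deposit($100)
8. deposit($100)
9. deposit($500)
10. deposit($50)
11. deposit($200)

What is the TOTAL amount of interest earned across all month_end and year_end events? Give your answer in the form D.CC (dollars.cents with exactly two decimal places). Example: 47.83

Answer: 54.20

Derivation:
After 1 (month_end (apply 1% monthly interest)): balance=$2020.00 total_interest=$20.00
After 2 (withdraw($200)): balance=$1820.00 total_interest=$20.00
After 3 (deposit($500)): balance=$2320.00 total_interest=$20.00
After 4 (deposit($1000)): balance=$3320.00 total_interest=$20.00
After 5 (deposit($100)): balance=$3420.00 total_interest=$20.00
After 6 (month_end (apply 1% monthly interest)): balance=$3454.20 total_interest=$54.20
After 7 (deposit($100)): balance=$3554.20 total_interest=$54.20
After 8 (deposit($100)): balance=$3654.20 total_interest=$54.20
After 9 (deposit($500)): balance=$4154.20 total_interest=$54.20
After 10 (deposit($50)): balance=$4204.20 total_interest=$54.20
After 11 (deposit($200)): balance=$4404.20 total_interest=$54.20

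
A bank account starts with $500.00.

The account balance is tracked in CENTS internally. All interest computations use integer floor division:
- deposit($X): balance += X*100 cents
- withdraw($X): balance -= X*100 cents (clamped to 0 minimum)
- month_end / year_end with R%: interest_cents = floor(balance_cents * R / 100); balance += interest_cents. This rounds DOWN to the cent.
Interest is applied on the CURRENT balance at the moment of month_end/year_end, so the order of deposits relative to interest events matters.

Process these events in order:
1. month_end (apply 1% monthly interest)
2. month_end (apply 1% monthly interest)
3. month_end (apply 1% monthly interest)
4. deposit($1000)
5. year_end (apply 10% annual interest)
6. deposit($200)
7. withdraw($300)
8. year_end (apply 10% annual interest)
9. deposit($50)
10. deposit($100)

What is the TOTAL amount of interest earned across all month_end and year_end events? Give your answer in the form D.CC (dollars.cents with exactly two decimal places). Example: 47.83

Answer: 323.32

Derivation:
After 1 (month_end (apply 1% monthly interest)): balance=$505.00 total_interest=$5.00
After 2 (month_end (apply 1% monthly interest)): balance=$510.05 total_interest=$10.05
After 3 (month_end (apply 1% monthly interest)): balance=$515.15 total_interest=$15.15
After 4 (deposit($1000)): balance=$1515.15 total_interest=$15.15
After 5 (year_end (apply 10% annual interest)): balance=$1666.66 total_interest=$166.66
After 6 (deposit($200)): balance=$1866.66 total_interest=$166.66
After 7 (withdraw($300)): balance=$1566.66 total_interest=$166.66
After 8 (year_end (apply 10% annual interest)): balance=$1723.32 total_interest=$323.32
After 9 (deposit($50)): balance=$1773.32 total_interest=$323.32
After 10 (deposit($100)): balance=$1873.32 total_interest=$323.32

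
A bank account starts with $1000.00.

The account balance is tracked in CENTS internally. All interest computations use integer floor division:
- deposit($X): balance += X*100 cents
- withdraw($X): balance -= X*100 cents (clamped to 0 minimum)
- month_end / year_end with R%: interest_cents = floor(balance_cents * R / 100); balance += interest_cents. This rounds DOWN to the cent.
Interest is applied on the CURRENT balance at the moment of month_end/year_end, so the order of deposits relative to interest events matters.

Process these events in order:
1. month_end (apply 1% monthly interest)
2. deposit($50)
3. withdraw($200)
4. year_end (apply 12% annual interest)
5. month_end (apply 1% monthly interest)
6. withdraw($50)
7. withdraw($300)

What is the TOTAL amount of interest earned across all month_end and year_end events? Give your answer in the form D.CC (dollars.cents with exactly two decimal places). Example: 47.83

Answer: 122.83

Derivation:
After 1 (month_end (apply 1% monthly interest)): balance=$1010.00 total_interest=$10.00
After 2 (deposit($50)): balance=$1060.00 total_interest=$10.00
After 3 (withdraw($200)): balance=$860.00 total_interest=$10.00
After 4 (year_end (apply 12% annual interest)): balance=$963.20 total_interest=$113.20
After 5 (month_end (apply 1% monthly interest)): balance=$972.83 total_interest=$122.83
After 6 (withdraw($50)): balance=$922.83 total_interest=$122.83
After 7 (withdraw($300)): balance=$622.83 total_interest=$122.83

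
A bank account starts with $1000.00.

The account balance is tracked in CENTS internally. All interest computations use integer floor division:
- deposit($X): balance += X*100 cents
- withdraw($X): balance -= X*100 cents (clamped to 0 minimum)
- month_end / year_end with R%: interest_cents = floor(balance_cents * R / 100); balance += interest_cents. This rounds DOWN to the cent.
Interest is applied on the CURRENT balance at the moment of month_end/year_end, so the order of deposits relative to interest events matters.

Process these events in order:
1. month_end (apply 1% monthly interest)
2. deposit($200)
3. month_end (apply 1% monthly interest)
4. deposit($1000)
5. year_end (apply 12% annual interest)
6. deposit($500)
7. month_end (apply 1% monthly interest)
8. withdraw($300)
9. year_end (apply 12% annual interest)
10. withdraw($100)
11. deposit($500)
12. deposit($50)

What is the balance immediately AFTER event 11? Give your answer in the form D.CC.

Answer: 3444.86

Derivation:
After 1 (month_end (apply 1% monthly interest)): balance=$1010.00 total_interest=$10.00
After 2 (deposit($200)): balance=$1210.00 total_interest=$10.00
After 3 (month_end (apply 1% monthly interest)): balance=$1222.10 total_interest=$22.10
After 4 (deposit($1000)): balance=$2222.10 total_interest=$22.10
After 5 (year_end (apply 12% annual interest)): balance=$2488.75 total_interest=$288.75
After 6 (deposit($500)): balance=$2988.75 total_interest=$288.75
After 7 (month_end (apply 1% monthly interest)): balance=$3018.63 total_interest=$318.63
After 8 (withdraw($300)): balance=$2718.63 total_interest=$318.63
After 9 (year_end (apply 12% annual interest)): balance=$3044.86 total_interest=$644.86
After 10 (withdraw($100)): balance=$2944.86 total_interest=$644.86
After 11 (deposit($500)): balance=$3444.86 total_interest=$644.86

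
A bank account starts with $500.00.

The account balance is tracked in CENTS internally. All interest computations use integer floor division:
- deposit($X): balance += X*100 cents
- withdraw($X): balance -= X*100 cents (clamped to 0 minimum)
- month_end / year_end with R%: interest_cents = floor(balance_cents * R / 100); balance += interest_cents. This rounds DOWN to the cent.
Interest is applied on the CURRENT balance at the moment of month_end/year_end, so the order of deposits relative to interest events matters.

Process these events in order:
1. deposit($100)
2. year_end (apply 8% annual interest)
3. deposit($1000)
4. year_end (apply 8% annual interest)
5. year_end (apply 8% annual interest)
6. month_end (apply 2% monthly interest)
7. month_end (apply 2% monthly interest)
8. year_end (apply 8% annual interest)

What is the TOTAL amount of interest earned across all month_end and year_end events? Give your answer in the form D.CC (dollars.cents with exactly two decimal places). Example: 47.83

After 1 (deposit($100)): balance=$600.00 total_interest=$0.00
After 2 (year_end (apply 8% annual interest)): balance=$648.00 total_interest=$48.00
After 3 (deposit($1000)): balance=$1648.00 total_interest=$48.00
After 4 (year_end (apply 8% annual interest)): balance=$1779.84 total_interest=$179.84
After 5 (year_end (apply 8% annual interest)): balance=$1922.22 total_interest=$322.22
After 6 (month_end (apply 2% monthly interest)): balance=$1960.66 total_interest=$360.66
After 7 (month_end (apply 2% monthly interest)): balance=$1999.87 total_interest=$399.87
After 8 (year_end (apply 8% annual interest)): balance=$2159.85 total_interest=$559.85

Answer: 559.85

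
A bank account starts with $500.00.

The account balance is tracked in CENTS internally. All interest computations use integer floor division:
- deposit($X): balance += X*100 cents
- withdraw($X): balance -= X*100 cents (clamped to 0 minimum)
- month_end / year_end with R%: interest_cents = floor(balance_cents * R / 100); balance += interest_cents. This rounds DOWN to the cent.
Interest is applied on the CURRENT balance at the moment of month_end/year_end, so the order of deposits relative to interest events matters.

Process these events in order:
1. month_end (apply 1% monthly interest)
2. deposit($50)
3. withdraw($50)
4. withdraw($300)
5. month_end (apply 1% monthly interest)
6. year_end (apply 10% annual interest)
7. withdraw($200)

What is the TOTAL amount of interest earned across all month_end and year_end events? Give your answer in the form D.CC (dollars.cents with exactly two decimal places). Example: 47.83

After 1 (month_end (apply 1% monthly interest)): balance=$505.00 total_interest=$5.00
After 2 (deposit($50)): balance=$555.00 total_interest=$5.00
After 3 (withdraw($50)): balance=$505.00 total_interest=$5.00
After 4 (withdraw($300)): balance=$205.00 total_interest=$5.00
After 5 (month_end (apply 1% monthly interest)): balance=$207.05 total_interest=$7.05
After 6 (year_end (apply 10% annual interest)): balance=$227.75 total_interest=$27.75
After 7 (withdraw($200)): balance=$27.75 total_interest=$27.75

Answer: 27.75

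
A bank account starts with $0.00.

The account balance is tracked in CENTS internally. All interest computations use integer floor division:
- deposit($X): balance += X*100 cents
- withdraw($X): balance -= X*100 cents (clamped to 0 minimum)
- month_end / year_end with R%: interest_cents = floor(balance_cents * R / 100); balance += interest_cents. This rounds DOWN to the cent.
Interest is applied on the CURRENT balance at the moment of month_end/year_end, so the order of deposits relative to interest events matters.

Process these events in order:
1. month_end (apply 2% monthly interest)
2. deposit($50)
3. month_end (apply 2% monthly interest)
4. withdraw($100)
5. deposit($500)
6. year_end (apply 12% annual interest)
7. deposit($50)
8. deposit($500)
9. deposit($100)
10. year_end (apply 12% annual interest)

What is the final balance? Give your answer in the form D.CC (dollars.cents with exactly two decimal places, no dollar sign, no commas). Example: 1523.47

Answer: 1355.20

Derivation:
After 1 (month_end (apply 2% monthly interest)): balance=$0.00 total_interest=$0.00
After 2 (deposit($50)): balance=$50.00 total_interest=$0.00
After 3 (month_end (apply 2% monthly interest)): balance=$51.00 total_interest=$1.00
After 4 (withdraw($100)): balance=$0.00 total_interest=$1.00
After 5 (deposit($500)): balance=$500.00 total_interest=$1.00
After 6 (year_end (apply 12% annual interest)): balance=$560.00 total_interest=$61.00
After 7 (deposit($50)): balance=$610.00 total_interest=$61.00
After 8 (deposit($500)): balance=$1110.00 total_interest=$61.00
After 9 (deposit($100)): balance=$1210.00 total_interest=$61.00
After 10 (year_end (apply 12% annual interest)): balance=$1355.20 total_interest=$206.20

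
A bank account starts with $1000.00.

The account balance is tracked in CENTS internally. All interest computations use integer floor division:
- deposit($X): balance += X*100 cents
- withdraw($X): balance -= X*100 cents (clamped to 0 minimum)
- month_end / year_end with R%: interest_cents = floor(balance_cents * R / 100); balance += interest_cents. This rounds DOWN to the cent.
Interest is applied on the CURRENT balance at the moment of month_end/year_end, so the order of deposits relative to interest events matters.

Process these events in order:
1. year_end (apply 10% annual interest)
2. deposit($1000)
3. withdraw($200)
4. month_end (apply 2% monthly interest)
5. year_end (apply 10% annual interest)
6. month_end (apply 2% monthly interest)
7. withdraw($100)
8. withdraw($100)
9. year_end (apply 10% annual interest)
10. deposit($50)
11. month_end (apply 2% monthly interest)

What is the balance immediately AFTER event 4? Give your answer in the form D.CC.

Answer: 1938.00

Derivation:
After 1 (year_end (apply 10% annual interest)): balance=$1100.00 total_interest=$100.00
After 2 (deposit($1000)): balance=$2100.00 total_interest=$100.00
After 3 (withdraw($200)): balance=$1900.00 total_interest=$100.00
After 4 (month_end (apply 2% monthly interest)): balance=$1938.00 total_interest=$138.00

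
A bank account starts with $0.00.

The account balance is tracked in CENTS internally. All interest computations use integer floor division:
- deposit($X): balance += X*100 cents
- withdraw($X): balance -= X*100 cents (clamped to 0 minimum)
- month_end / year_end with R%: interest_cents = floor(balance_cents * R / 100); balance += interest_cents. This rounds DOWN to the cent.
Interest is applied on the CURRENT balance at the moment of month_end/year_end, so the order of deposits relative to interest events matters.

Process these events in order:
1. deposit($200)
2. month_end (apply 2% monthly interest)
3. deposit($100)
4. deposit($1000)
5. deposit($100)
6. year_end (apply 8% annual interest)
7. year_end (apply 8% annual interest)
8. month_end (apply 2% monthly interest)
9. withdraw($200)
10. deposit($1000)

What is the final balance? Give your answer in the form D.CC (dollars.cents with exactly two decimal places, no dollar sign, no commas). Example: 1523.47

After 1 (deposit($200)): balance=$200.00 total_interest=$0.00
After 2 (month_end (apply 2% monthly interest)): balance=$204.00 total_interest=$4.00
After 3 (deposit($100)): balance=$304.00 total_interest=$4.00
After 4 (deposit($1000)): balance=$1304.00 total_interest=$4.00
After 5 (deposit($100)): balance=$1404.00 total_interest=$4.00
After 6 (year_end (apply 8% annual interest)): balance=$1516.32 total_interest=$116.32
After 7 (year_end (apply 8% annual interest)): balance=$1637.62 total_interest=$237.62
After 8 (month_end (apply 2% monthly interest)): balance=$1670.37 total_interest=$270.37
After 9 (withdraw($200)): balance=$1470.37 total_interest=$270.37
After 10 (deposit($1000)): balance=$2470.37 total_interest=$270.37

Answer: 2470.37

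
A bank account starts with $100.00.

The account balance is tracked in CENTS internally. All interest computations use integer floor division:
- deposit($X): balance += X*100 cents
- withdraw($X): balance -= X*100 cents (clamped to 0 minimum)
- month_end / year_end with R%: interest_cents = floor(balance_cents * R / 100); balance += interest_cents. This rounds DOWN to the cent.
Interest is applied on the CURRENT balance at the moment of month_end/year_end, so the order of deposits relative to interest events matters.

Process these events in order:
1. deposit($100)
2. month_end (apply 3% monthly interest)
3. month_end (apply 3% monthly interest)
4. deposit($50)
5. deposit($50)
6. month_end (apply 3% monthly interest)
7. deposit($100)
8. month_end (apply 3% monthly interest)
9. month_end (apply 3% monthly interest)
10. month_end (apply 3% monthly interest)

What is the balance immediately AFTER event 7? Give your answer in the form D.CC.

After 1 (deposit($100)): balance=$200.00 total_interest=$0.00
After 2 (month_end (apply 3% monthly interest)): balance=$206.00 total_interest=$6.00
After 3 (month_end (apply 3% monthly interest)): balance=$212.18 total_interest=$12.18
After 4 (deposit($50)): balance=$262.18 total_interest=$12.18
After 5 (deposit($50)): balance=$312.18 total_interest=$12.18
After 6 (month_end (apply 3% monthly interest)): balance=$321.54 total_interest=$21.54
After 7 (deposit($100)): balance=$421.54 total_interest=$21.54

Answer: 421.54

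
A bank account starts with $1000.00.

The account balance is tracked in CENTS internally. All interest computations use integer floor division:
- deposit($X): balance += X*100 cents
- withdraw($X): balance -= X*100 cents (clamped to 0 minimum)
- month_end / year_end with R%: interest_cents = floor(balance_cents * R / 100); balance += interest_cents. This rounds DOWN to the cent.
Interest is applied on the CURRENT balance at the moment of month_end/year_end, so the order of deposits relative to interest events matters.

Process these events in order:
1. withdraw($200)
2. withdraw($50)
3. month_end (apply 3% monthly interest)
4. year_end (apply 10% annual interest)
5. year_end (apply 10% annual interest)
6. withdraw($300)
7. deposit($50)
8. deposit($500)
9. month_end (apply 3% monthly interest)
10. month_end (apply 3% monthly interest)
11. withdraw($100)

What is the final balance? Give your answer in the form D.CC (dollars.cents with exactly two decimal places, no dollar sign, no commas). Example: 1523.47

After 1 (withdraw($200)): balance=$800.00 total_interest=$0.00
After 2 (withdraw($50)): balance=$750.00 total_interest=$0.00
After 3 (month_end (apply 3% monthly interest)): balance=$772.50 total_interest=$22.50
After 4 (year_end (apply 10% annual interest)): balance=$849.75 total_interest=$99.75
After 5 (year_end (apply 10% annual interest)): balance=$934.72 total_interest=$184.72
After 6 (withdraw($300)): balance=$634.72 total_interest=$184.72
After 7 (deposit($50)): balance=$684.72 total_interest=$184.72
After 8 (deposit($500)): balance=$1184.72 total_interest=$184.72
After 9 (month_end (apply 3% monthly interest)): balance=$1220.26 total_interest=$220.26
After 10 (month_end (apply 3% monthly interest)): balance=$1256.86 total_interest=$256.86
After 11 (withdraw($100)): balance=$1156.86 total_interest=$256.86

Answer: 1156.86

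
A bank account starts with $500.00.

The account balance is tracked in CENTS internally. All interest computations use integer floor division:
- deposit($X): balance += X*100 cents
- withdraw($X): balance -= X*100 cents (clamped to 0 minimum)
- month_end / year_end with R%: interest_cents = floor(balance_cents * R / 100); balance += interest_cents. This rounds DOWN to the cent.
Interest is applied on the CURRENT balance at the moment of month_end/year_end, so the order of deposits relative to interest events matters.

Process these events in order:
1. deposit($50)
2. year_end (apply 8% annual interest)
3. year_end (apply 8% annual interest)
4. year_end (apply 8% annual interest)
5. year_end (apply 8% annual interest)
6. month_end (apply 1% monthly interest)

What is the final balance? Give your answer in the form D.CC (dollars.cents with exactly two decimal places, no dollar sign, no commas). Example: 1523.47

Answer: 755.74

Derivation:
After 1 (deposit($50)): balance=$550.00 total_interest=$0.00
After 2 (year_end (apply 8% annual interest)): balance=$594.00 total_interest=$44.00
After 3 (year_end (apply 8% annual interest)): balance=$641.52 total_interest=$91.52
After 4 (year_end (apply 8% annual interest)): balance=$692.84 total_interest=$142.84
After 5 (year_end (apply 8% annual interest)): balance=$748.26 total_interest=$198.26
After 6 (month_end (apply 1% monthly interest)): balance=$755.74 total_interest=$205.74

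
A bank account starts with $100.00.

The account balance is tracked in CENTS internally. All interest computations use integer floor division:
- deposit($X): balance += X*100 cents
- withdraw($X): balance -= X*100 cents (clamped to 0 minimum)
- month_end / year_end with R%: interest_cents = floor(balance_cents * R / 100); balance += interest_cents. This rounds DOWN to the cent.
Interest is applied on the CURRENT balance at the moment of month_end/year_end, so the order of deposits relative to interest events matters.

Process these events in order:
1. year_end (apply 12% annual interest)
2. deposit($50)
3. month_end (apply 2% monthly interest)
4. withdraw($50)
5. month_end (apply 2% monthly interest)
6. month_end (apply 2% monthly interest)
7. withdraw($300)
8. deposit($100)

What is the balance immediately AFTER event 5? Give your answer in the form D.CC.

After 1 (year_end (apply 12% annual interest)): balance=$112.00 total_interest=$12.00
After 2 (deposit($50)): balance=$162.00 total_interest=$12.00
After 3 (month_end (apply 2% monthly interest)): balance=$165.24 total_interest=$15.24
After 4 (withdraw($50)): balance=$115.24 total_interest=$15.24
After 5 (month_end (apply 2% monthly interest)): balance=$117.54 total_interest=$17.54

Answer: 117.54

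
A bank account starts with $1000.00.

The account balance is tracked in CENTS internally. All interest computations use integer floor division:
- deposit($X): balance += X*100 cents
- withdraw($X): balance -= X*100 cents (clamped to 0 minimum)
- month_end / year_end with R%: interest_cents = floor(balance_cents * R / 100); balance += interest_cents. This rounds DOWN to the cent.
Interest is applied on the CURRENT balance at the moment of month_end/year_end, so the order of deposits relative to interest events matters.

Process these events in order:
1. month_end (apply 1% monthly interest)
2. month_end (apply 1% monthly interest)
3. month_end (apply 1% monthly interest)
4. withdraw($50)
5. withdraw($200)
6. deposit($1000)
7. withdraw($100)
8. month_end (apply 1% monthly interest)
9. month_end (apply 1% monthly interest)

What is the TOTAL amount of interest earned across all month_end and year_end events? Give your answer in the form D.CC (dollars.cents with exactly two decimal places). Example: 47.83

After 1 (month_end (apply 1% monthly interest)): balance=$1010.00 total_interest=$10.00
After 2 (month_end (apply 1% monthly interest)): balance=$1020.10 total_interest=$20.10
After 3 (month_end (apply 1% monthly interest)): balance=$1030.30 total_interest=$30.30
After 4 (withdraw($50)): balance=$980.30 total_interest=$30.30
After 5 (withdraw($200)): balance=$780.30 total_interest=$30.30
After 6 (deposit($1000)): balance=$1780.30 total_interest=$30.30
After 7 (withdraw($100)): balance=$1680.30 total_interest=$30.30
After 8 (month_end (apply 1% monthly interest)): balance=$1697.10 total_interest=$47.10
After 9 (month_end (apply 1% monthly interest)): balance=$1714.07 total_interest=$64.07

Answer: 64.07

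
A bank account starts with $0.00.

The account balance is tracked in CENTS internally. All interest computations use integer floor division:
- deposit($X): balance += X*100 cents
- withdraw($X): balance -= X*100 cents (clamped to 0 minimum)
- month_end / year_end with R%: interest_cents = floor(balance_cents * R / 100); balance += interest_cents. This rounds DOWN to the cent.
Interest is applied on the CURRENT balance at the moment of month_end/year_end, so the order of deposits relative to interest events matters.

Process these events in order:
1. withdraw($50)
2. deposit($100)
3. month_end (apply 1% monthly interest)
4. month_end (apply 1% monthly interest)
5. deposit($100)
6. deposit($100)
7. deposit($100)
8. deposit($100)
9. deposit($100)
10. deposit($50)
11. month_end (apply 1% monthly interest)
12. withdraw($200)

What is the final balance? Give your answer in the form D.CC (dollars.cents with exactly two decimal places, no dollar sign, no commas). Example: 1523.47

After 1 (withdraw($50)): balance=$0.00 total_interest=$0.00
After 2 (deposit($100)): balance=$100.00 total_interest=$0.00
After 3 (month_end (apply 1% monthly interest)): balance=$101.00 total_interest=$1.00
After 4 (month_end (apply 1% monthly interest)): balance=$102.01 total_interest=$2.01
After 5 (deposit($100)): balance=$202.01 total_interest=$2.01
After 6 (deposit($100)): balance=$302.01 total_interest=$2.01
After 7 (deposit($100)): balance=$402.01 total_interest=$2.01
After 8 (deposit($100)): balance=$502.01 total_interest=$2.01
After 9 (deposit($100)): balance=$602.01 total_interest=$2.01
After 10 (deposit($50)): balance=$652.01 total_interest=$2.01
After 11 (month_end (apply 1% monthly interest)): balance=$658.53 total_interest=$8.53
After 12 (withdraw($200)): balance=$458.53 total_interest=$8.53

Answer: 458.53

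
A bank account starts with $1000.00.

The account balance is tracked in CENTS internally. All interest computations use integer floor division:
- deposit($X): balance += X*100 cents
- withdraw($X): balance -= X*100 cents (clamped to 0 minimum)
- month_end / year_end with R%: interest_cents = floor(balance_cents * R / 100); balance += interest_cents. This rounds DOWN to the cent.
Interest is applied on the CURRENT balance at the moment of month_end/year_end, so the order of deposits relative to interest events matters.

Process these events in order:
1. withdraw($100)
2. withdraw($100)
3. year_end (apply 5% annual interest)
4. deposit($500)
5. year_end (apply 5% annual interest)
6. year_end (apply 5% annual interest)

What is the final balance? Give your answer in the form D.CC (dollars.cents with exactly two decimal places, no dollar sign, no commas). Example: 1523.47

After 1 (withdraw($100)): balance=$900.00 total_interest=$0.00
After 2 (withdraw($100)): balance=$800.00 total_interest=$0.00
After 3 (year_end (apply 5% annual interest)): balance=$840.00 total_interest=$40.00
After 4 (deposit($500)): balance=$1340.00 total_interest=$40.00
After 5 (year_end (apply 5% annual interest)): balance=$1407.00 total_interest=$107.00
After 6 (year_end (apply 5% annual interest)): balance=$1477.35 total_interest=$177.35

Answer: 1477.35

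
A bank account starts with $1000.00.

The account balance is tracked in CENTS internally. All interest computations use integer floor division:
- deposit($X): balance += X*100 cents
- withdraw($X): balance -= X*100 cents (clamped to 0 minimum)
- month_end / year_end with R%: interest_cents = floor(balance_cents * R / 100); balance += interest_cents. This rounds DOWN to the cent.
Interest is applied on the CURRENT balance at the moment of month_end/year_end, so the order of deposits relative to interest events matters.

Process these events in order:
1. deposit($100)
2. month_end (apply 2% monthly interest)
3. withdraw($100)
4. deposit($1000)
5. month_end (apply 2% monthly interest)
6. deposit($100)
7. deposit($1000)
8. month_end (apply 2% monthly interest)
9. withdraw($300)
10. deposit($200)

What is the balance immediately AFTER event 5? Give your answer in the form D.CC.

Answer: 2062.44

Derivation:
After 1 (deposit($100)): balance=$1100.00 total_interest=$0.00
After 2 (month_end (apply 2% monthly interest)): balance=$1122.00 total_interest=$22.00
After 3 (withdraw($100)): balance=$1022.00 total_interest=$22.00
After 4 (deposit($1000)): balance=$2022.00 total_interest=$22.00
After 5 (month_end (apply 2% monthly interest)): balance=$2062.44 total_interest=$62.44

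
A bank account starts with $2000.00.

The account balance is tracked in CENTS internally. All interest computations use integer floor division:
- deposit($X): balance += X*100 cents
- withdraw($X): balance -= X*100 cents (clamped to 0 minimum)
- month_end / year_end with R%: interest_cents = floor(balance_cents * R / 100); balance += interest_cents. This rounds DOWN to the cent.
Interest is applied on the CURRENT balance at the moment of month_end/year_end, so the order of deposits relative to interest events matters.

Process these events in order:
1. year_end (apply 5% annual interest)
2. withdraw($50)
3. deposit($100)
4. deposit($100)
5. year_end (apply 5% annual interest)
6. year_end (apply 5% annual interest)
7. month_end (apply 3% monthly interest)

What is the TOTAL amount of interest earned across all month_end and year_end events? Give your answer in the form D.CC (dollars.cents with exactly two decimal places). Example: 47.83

Answer: 405.03

Derivation:
After 1 (year_end (apply 5% annual interest)): balance=$2100.00 total_interest=$100.00
After 2 (withdraw($50)): balance=$2050.00 total_interest=$100.00
After 3 (deposit($100)): balance=$2150.00 total_interest=$100.00
After 4 (deposit($100)): balance=$2250.00 total_interest=$100.00
After 5 (year_end (apply 5% annual interest)): balance=$2362.50 total_interest=$212.50
After 6 (year_end (apply 5% annual interest)): balance=$2480.62 total_interest=$330.62
After 7 (month_end (apply 3% monthly interest)): balance=$2555.03 total_interest=$405.03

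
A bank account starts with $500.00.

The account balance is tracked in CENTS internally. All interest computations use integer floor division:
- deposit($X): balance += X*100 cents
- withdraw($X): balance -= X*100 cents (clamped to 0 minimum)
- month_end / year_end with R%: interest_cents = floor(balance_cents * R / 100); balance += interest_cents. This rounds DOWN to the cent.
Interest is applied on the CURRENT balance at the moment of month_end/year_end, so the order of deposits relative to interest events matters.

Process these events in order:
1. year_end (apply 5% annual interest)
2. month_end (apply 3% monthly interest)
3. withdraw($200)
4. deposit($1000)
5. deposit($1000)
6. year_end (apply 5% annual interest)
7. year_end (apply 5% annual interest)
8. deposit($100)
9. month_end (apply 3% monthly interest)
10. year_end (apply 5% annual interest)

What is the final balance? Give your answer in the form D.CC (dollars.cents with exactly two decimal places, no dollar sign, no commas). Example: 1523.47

After 1 (year_end (apply 5% annual interest)): balance=$525.00 total_interest=$25.00
After 2 (month_end (apply 3% monthly interest)): balance=$540.75 total_interest=$40.75
After 3 (withdraw($200)): balance=$340.75 total_interest=$40.75
After 4 (deposit($1000)): balance=$1340.75 total_interest=$40.75
After 5 (deposit($1000)): balance=$2340.75 total_interest=$40.75
After 6 (year_end (apply 5% annual interest)): balance=$2457.78 total_interest=$157.78
After 7 (year_end (apply 5% annual interest)): balance=$2580.66 total_interest=$280.66
After 8 (deposit($100)): balance=$2680.66 total_interest=$280.66
After 9 (month_end (apply 3% monthly interest)): balance=$2761.07 total_interest=$361.07
After 10 (year_end (apply 5% annual interest)): balance=$2899.12 total_interest=$499.12

Answer: 2899.12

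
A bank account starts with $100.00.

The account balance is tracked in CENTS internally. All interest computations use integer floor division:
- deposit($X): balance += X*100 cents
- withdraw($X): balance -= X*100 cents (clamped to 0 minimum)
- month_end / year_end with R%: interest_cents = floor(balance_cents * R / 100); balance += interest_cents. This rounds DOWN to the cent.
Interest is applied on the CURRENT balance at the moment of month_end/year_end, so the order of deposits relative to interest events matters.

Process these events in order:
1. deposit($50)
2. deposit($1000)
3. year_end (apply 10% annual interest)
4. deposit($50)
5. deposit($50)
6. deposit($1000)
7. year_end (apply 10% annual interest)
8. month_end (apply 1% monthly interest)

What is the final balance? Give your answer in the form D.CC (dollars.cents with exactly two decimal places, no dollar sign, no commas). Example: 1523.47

Answer: 2627.51

Derivation:
After 1 (deposit($50)): balance=$150.00 total_interest=$0.00
After 2 (deposit($1000)): balance=$1150.00 total_interest=$0.00
After 3 (year_end (apply 10% annual interest)): balance=$1265.00 total_interest=$115.00
After 4 (deposit($50)): balance=$1315.00 total_interest=$115.00
After 5 (deposit($50)): balance=$1365.00 total_interest=$115.00
After 6 (deposit($1000)): balance=$2365.00 total_interest=$115.00
After 7 (year_end (apply 10% annual interest)): balance=$2601.50 total_interest=$351.50
After 8 (month_end (apply 1% monthly interest)): balance=$2627.51 total_interest=$377.51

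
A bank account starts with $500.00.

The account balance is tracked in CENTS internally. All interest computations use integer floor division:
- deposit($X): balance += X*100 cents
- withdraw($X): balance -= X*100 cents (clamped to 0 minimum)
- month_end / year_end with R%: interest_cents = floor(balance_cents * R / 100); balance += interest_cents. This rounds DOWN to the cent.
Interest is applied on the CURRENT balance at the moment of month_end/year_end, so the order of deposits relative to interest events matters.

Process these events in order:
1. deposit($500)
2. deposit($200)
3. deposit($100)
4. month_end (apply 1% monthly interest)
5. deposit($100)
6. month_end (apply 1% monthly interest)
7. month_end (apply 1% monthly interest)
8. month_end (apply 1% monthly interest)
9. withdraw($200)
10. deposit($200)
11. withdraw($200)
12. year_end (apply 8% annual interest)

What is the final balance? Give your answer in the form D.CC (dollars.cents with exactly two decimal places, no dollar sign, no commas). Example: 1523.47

After 1 (deposit($500)): balance=$1000.00 total_interest=$0.00
After 2 (deposit($200)): balance=$1200.00 total_interest=$0.00
After 3 (deposit($100)): balance=$1300.00 total_interest=$0.00
After 4 (month_end (apply 1% monthly interest)): balance=$1313.00 total_interest=$13.00
After 5 (deposit($100)): balance=$1413.00 total_interest=$13.00
After 6 (month_end (apply 1% monthly interest)): balance=$1427.13 total_interest=$27.13
After 7 (month_end (apply 1% monthly interest)): balance=$1441.40 total_interest=$41.40
After 8 (month_end (apply 1% monthly interest)): balance=$1455.81 total_interest=$55.81
After 9 (withdraw($200)): balance=$1255.81 total_interest=$55.81
After 10 (deposit($200)): balance=$1455.81 total_interest=$55.81
After 11 (withdraw($200)): balance=$1255.81 total_interest=$55.81
After 12 (year_end (apply 8% annual interest)): balance=$1356.27 total_interest=$156.27

Answer: 1356.27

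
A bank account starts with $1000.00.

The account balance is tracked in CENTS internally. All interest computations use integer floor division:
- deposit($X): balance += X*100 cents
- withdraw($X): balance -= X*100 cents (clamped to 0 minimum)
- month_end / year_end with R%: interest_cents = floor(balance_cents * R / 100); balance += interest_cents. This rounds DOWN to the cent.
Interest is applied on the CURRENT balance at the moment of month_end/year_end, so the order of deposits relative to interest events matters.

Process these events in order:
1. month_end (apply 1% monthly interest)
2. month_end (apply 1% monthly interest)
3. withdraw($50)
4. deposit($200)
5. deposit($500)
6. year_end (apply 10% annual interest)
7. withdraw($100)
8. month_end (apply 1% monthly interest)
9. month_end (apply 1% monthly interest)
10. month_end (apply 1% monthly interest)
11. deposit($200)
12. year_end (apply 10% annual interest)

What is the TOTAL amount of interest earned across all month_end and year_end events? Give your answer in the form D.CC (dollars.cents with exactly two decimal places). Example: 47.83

After 1 (month_end (apply 1% monthly interest)): balance=$1010.00 total_interest=$10.00
After 2 (month_end (apply 1% monthly interest)): balance=$1020.10 total_interest=$20.10
After 3 (withdraw($50)): balance=$970.10 total_interest=$20.10
After 4 (deposit($200)): balance=$1170.10 total_interest=$20.10
After 5 (deposit($500)): balance=$1670.10 total_interest=$20.10
After 6 (year_end (apply 10% annual interest)): balance=$1837.11 total_interest=$187.11
After 7 (withdraw($100)): balance=$1737.11 total_interest=$187.11
After 8 (month_end (apply 1% monthly interest)): balance=$1754.48 total_interest=$204.48
After 9 (month_end (apply 1% monthly interest)): balance=$1772.02 total_interest=$222.02
After 10 (month_end (apply 1% monthly interest)): balance=$1789.74 total_interest=$239.74
After 11 (deposit($200)): balance=$1989.74 total_interest=$239.74
After 12 (year_end (apply 10% annual interest)): balance=$2188.71 total_interest=$438.71

Answer: 438.71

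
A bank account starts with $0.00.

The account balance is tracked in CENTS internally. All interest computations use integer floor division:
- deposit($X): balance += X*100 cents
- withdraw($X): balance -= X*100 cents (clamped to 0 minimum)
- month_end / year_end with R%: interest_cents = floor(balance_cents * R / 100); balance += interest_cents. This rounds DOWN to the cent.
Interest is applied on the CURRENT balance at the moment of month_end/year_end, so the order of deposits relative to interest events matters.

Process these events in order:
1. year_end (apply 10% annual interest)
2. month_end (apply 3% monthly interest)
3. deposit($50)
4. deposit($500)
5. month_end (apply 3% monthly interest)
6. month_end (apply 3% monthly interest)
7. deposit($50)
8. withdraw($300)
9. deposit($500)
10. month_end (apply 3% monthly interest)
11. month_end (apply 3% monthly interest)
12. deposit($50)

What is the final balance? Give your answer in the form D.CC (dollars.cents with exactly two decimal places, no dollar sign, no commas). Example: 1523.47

Answer: 934.24

Derivation:
After 1 (year_end (apply 10% annual interest)): balance=$0.00 total_interest=$0.00
After 2 (month_end (apply 3% monthly interest)): balance=$0.00 total_interest=$0.00
After 3 (deposit($50)): balance=$50.00 total_interest=$0.00
After 4 (deposit($500)): balance=$550.00 total_interest=$0.00
After 5 (month_end (apply 3% monthly interest)): balance=$566.50 total_interest=$16.50
After 6 (month_end (apply 3% monthly interest)): balance=$583.49 total_interest=$33.49
After 7 (deposit($50)): balance=$633.49 total_interest=$33.49
After 8 (withdraw($300)): balance=$333.49 total_interest=$33.49
After 9 (deposit($500)): balance=$833.49 total_interest=$33.49
After 10 (month_end (apply 3% monthly interest)): balance=$858.49 total_interest=$58.49
After 11 (month_end (apply 3% monthly interest)): balance=$884.24 total_interest=$84.24
After 12 (deposit($50)): balance=$934.24 total_interest=$84.24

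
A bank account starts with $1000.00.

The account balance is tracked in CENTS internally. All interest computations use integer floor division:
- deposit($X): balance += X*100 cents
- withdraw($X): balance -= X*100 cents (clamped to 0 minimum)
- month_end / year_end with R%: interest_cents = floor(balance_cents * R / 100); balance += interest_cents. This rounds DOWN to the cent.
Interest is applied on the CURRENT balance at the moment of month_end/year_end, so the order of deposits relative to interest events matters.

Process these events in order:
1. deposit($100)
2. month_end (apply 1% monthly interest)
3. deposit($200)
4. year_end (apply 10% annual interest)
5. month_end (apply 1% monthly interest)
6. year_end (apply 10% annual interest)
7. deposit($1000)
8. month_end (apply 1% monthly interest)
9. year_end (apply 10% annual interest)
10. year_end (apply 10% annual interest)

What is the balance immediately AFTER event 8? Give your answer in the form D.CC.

Answer: 2628.19

Derivation:
After 1 (deposit($100)): balance=$1100.00 total_interest=$0.00
After 2 (month_end (apply 1% monthly interest)): balance=$1111.00 total_interest=$11.00
After 3 (deposit($200)): balance=$1311.00 total_interest=$11.00
After 4 (year_end (apply 10% annual interest)): balance=$1442.10 total_interest=$142.10
After 5 (month_end (apply 1% monthly interest)): balance=$1456.52 total_interest=$156.52
After 6 (year_end (apply 10% annual interest)): balance=$1602.17 total_interest=$302.17
After 7 (deposit($1000)): balance=$2602.17 total_interest=$302.17
After 8 (month_end (apply 1% monthly interest)): balance=$2628.19 total_interest=$328.19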